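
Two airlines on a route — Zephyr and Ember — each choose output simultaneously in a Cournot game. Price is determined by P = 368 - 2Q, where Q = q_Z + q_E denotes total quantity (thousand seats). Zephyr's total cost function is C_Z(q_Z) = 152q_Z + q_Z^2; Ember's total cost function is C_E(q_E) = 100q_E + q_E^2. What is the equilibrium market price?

247

Zephyr's profit: π_Z = (368 - 2Q)q_Z - (152q_Z + q_Z²). Setting ∂π_Z/∂q_Z = 0: 216 - 6q_Z - 2(q_E) = 0.
Ember's profit: π_E = (368 - 2Q)q_E - (100q_E + q_E²). Setting ∂π_E/∂q_E = 0: 268 - 6q_E - 2(q_Z) = 0.
So q_Z = (216 - 2q_E)/6 and q_E = (268 - 2q_Z)/6.
Substituting one into the other gives q_Z = 95/4 and q_E = 147/4.
Total output Q = 121/2, so price P = 368 - 2·(121/2) = 247.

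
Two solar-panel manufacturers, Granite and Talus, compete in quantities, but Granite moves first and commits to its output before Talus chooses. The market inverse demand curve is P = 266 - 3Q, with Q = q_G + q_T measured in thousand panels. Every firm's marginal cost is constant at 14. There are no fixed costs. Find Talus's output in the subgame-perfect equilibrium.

21

Solve by backward induction. Given q_G, the follower Talus maximises π_T = (266 - 3q_G - 3q_T)q_T - 14q_T.
Follower FOC: 252 - 3q_G - 6q_T = 0, so q_T(q_G) = (252 - 3q_G)/6.
Granite substitutes q_T(q_G) into its own profit: π_G = q_G(266 - 3q_G - (252 - 3q_G)/2) - 14q_G = (140 - (3/2)q_G)q_G - 14q_G.
The leader's first-order condition 126 - 3q_G = 0 yields q_G = 42.
Then q_T = (252 - 3·42)/6 = 21.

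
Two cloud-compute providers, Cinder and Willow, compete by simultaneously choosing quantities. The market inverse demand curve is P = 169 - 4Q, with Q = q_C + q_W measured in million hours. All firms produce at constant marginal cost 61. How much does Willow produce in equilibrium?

9

A representative firm's profit is π_i = q_i(169 - 4Q) - 61q_i.
First-order condition (treating rivals' output as given): 108 - 8q_i - 4q_j = 0.
With identical firms every q_j equals q_i, so q_j = q_i and 108 = 12q_i, giving q_i = 9.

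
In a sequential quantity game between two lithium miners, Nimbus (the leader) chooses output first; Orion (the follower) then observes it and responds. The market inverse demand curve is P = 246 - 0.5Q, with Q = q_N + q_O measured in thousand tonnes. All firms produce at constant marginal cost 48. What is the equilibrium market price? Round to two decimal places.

97.50

Solve by backward induction. Given q_N, the follower Orion maximises π_O = (246 - (1/2)q_N - (1/2)q_O)q_O - 48q_O.
∂π_O/∂q_O = 198 - (1/2)q_N - q_O = 0 gives the reaction function q_O = (198 - (1/2)q_N).
The leader anticipates this reaction. Substituting into P = 246 - 0.5Q gives P = 147 - (1/4)q_N, so π_N = (147 - (1/4)q_N)q_N - 48q_N.
Maximising: ∂π_N/∂q_N = 99 - (1/2)q_N = 0, giving q_N = 198.
Then q_O = (198 - (1/2)·198) = 99.
Total output Q = 297, so price P = 246 - (1/2)·297 = 195/2.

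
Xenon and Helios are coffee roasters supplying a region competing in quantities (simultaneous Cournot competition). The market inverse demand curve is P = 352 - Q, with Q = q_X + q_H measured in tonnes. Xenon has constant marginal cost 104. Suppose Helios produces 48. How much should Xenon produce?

With the rival's output fixed at 48, Xenon's profit is π_X = (352 - 48 - q_X)q_X - (104q_X) = (304 - q_X)q_X - (104q_X).
∂π_X/∂q_X = 200 - 2q_X = 0, so q_X = 100.

100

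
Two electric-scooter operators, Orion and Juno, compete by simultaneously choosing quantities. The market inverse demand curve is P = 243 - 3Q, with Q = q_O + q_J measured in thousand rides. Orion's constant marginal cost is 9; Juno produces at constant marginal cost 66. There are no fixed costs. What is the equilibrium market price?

Orion's profit: π_O = (243 - 3Q)q_O - (9q_O). Setting ∂π_O/∂q_O = 0: 234 - 6q_O - 3(q_J) = 0.
Juno's profit: π_J = (243 - 3Q)q_J - (66q_J). Setting ∂π_J/∂q_J = 0: 177 - 6q_J - 3(q_O) = 0.
Best responses: q_O = (234 - 3q_J)/6, q_J = (177 - 3q_O)/6.
Substituting one into the other gives q_O = 97/3 and q_J = 40/3.
Total output Q = 137/3, so price P = 243 - 3·(137/3) = 106.

106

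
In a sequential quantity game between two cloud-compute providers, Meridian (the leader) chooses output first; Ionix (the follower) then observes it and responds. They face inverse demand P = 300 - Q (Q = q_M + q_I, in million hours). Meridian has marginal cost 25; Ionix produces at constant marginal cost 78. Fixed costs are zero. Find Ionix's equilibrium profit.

841

Solve by backward induction. Given q_M, the follower Ionix maximises π_I = (300 - q_M - q_I)q_I - 78q_I.
Follower FOC: 222 - q_M - 2q_I = 0, so q_I(q_M) = (222 - q_M)/2.
The leader anticipates this reaction. Substituting into P = 300 - Q gives P = 189 - (1/2)q_M, so π_M = (189 - (1/2)q_M)q_M - 25q_M.
The leader's first-order condition 164 - q_M = 0 yields q_M = 164.
Then q_I = (222 - 164)/2 = 29.
Price P = 300 - 193 = 107.
Ionix's profit: (107 - 78)·29 = 841.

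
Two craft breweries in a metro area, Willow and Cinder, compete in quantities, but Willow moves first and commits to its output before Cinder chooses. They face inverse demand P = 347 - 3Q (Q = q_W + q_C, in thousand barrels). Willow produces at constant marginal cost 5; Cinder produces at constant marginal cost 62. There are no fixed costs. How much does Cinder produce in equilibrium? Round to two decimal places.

The follower Cinder best-responds to any q_W: π_C = (347 - 3Q)q_C - 62q_C.
Setting the follower's marginal profit to zero, 285 - 3q_W - 6q_C = 0, i.e. q_C = (285 - 3q_W)/6.
Willow substitutes q_C(q_W) into its own profit: π_W = q_W(347 - 3q_W - (285 - 3q_W)/2) - 5q_W = (409/2 - (3/2)q_W)q_W - 5q_W.
Leader FOC: 399/2 - 3q_W = 0, so q_W = 133/2.
Then q_C = (285 - 3·(133/2))/6 = 57/4.

14.25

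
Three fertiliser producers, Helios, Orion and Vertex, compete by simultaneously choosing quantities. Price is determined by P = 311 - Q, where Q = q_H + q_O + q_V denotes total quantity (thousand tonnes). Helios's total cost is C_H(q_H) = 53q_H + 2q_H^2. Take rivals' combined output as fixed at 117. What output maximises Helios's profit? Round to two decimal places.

With rivals' combined output fixed at 117, Helios's profit is π_H = (311 - 117 - q_H)q_H - (53q_H + 2q_H²) = (194 - q_H)q_H - (53q_H + 2q_H²).
∂π_H/∂q_H = 141 - 6q_H = 0, so q_H = 47/2.

23.50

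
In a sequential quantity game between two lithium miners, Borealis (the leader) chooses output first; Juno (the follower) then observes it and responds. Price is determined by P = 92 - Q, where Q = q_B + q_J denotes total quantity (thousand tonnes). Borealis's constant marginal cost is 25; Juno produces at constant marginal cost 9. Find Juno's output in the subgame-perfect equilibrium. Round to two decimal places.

28.75

Solve by backward induction. Given q_B, the follower Juno maximises π_J = (92 - q_B - q_J)q_J - 9q_J.
∂π_J/∂q_J = 83 - q_B - 2q_J = 0 gives the reaction function q_J = (83 - q_B)/2.
The leader anticipates this reaction. Substituting into P = 92 - Q gives P = 101/2 - (1/2)q_B, so π_B = (101/2 - (1/2)q_B)q_B - 25q_B.
The leader's first-order condition 51/2 - q_B = 0 yields q_B = 51/2.
Then q_J = (83 - 51/2)/2 = 115/4.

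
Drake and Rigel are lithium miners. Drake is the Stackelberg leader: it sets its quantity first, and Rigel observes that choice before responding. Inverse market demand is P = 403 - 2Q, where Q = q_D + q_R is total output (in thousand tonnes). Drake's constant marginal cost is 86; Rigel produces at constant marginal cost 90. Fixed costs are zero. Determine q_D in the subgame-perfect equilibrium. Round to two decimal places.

The follower Rigel best-responds to any q_D: π_R = (403 - 2Q)q_R - 90q_R.
Setting the follower's marginal profit to zero, 313 - 2q_D - 4q_R = 0, i.e. q_R = (313 - 2q_D)/4.
Drake substitutes q_R(q_D) into its own profit: π_D = q_D(403 - 2q_D - (313 - 2q_D)/2) - 86q_D = (493/2 - q_D)q_D - 86q_D.
The leader's first-order condition 321/2 - 2q_D = 0 yields q_D = 321/4.
Then q_R = (313 - 2·(321/4))/4 = 305/8.

80.25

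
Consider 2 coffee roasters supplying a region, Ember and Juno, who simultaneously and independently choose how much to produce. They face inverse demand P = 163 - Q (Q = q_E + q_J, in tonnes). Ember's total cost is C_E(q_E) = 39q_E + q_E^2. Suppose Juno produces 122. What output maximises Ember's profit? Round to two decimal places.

0.50

With the rival's output fixed at 122, Ember's profit is π_E = (163 - 122 - q_E)q_E - (39q_E + q_E²) = (41 - q_E)q_E - (39q_E + q_E²).
∂π_E/∂q_E = 2 - 4q_E = 0, so q_E = 1/2.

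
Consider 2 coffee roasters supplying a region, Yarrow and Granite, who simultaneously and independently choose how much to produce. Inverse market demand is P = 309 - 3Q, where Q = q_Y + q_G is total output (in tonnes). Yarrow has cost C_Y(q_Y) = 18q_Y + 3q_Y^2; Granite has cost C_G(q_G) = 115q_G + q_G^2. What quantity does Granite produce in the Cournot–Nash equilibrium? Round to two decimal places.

Yarrow's profit: π_Y = (309 - 3Q)q_Y - (18q_Y + 3q_Y²). Setting ∂π_Y/∂q_Y = 0: 291 - 12q_Y - 3(q_G) = 0.
Granite's first-order condition: 194 - 8q_G - 3(q_Y) = 0.
Rearranging gives the reaction functions q_Y = (291 - 3q_G)/12 and q_G = (194 - 3q_Y)/8.
Solving the pair: q_Y = 582/29, q_G = 485/29.

16.72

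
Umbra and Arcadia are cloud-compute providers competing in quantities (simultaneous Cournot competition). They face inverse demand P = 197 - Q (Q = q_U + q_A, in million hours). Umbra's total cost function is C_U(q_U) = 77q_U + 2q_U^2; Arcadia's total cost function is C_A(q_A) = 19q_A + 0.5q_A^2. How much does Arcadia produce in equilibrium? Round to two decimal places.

55.76

Umbra's profit: π_U = (197 - Q)q_U - (77q_U + 2q_U²). Setting ∂π_U/∂q_U = 0: 120 - 6q_U - (q_A) = 0.
Arcadia's profit: π_A = (197 - Q)q_A - (19q_A + (1/2)q_A²). Setting ∂π_A/∂q_A = 0: 178 - 3q_A - (q_U) = 0.
So q_U = (120 - q_A)/6 and q_A = (178 - q_U)/3.
Substituting one into the other gives q_U = 182/17 and q_A = 948/17.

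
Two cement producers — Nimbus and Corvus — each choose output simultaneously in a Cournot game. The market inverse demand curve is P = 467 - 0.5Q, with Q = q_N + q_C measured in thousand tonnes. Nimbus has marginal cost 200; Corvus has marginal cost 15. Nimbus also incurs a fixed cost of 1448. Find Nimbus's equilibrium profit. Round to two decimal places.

46.22

Nimbus's profit: π_N = (467 - 0.5Q)q_N - (200q_N). Setting ∂π_N/∂q_N = 0: 267 - q_N - (1/2)(q_C) = 0.
Corvus's profit: π_C = (467 - 0.5Q)q_C - (15q_C). Setting ∂π_C/∂q_C = 0: 452 - q_C - (1/2)(q_N) = 0.
Best responses: q_N = (267 - (1/2)q_C), q_C = (452 - (1/2)q_N).
Solving the pair: q_N = 164/3, q_C = 1274/3.
Price P = 467 - (1/2)·(1438/3) = 682/3.
Nimbus's profit: (682/3 - 200)·(164/3) - 1448 = 416/9.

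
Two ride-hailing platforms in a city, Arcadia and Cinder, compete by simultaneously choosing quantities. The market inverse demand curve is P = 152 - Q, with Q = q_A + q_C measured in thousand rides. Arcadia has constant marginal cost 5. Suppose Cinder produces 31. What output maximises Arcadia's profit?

58

With the rival's output fixed at 31, Arcadia's profit is π_A = (152 - 31 - q_A)q_A - (5q_A) = (121 - q_A)q_A - (5q_A).
∂π_A/∂q_A = 116 - 2q_A = 0, so q_A = 58.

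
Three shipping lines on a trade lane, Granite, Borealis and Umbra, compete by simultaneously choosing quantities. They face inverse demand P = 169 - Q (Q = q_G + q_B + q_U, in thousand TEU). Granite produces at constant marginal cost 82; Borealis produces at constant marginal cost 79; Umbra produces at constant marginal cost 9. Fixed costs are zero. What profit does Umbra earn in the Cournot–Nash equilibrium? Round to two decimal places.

Granite's profit: π_G = (169 - Q)q_G - (82q_G). Setting ∂π_G/∂q_G = 0: 87 - 2q_G - (q_B + q_U) = 0.
Borealis's first-order condition: 90 - 2q_B - (q_G + q_U) = 0.
Umbra's profit: π_U = (169 - Q)q_U - (9q_U). Setting ∂π_U/∂q_U = 0: 160 - 2q_U - (q_G + q_B) = 0.
Adding the 3 first-order conditions: 337 − 4Q = 0, so Q = 337/4.
Back-substituting: q_G = (87 − 337/4) = 11/4, q_B = (90 − 337/4) = 23/4, q_U = (160 − 337/4) = 303/4.
Price P = 169 - 337/4 = 339/4.
Umbra's profit: (339/4 - 9)·(303/4) = 5738.0625.

5738.06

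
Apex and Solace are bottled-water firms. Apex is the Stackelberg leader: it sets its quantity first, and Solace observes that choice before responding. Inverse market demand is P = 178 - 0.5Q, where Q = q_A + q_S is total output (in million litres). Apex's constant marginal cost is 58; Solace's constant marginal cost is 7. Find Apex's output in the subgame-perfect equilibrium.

Solve by backward induction. Given q_A, the follower Solace maximises π_S = (178 - (1/2)q_A - (1/2)q_S)q_S - 7q_S.
Setting the follower's marginal profit to zero, 171 - (1/2)q_A - q_S = 0, i.e. q_S = (171 - (1/2)q_A).
The leader anticipates this reaction. Substituting into P = 178 - 0.5Q gives P = 185/2 - (1/4)q_A, so π_A = (185/2 - (1/4)q_A)q_A - 58q_A.
Maximising: ∂π_A/∂q_A = 69/2 - (1/2)q_A = 0, giving q_A = 69.
Then q_S = (171 - (1/2)·69) = 273/2.

69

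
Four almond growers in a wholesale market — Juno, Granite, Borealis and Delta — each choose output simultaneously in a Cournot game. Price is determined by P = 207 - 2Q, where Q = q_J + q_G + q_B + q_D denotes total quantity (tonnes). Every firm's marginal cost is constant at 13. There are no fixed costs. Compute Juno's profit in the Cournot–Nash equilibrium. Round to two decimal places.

752.72

A representative firm's profit is π_i = q_i(207 - 2Q) - 13q_i.
First-order condition (treating rivals' output as given): 194 - 4q_i - 2·Σ_{j≠i} q_j = 0.
With identical firms every q_j equals q_i, so Σ_{j≠i} q_j = 3q_i and 194 = 10q_i, giving q_i = 97/5.
Price P = 207 - 2·(388/5) = 259/5.
Juno's profit: (259/5 - 13)·(97/5) = 752.7200.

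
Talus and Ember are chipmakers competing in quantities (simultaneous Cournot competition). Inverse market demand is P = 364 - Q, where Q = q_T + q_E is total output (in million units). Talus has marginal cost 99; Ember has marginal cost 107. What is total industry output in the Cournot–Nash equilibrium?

Talus's profit: π_T = (364 - Q)q_T - (99q_T). Setting ∂π_T/∂q_T = 0: 265 - 2q_T - (q_E) = 0.
Ember's first-order condition: 257 - 2q_E - (q_T) = 0.
Rearranging gives the reaction functions q_T = (265 - q_E)/2 and q_E = (257 - q_T)/2.
Solving the pair: q_T = 91, q_E = 83.
Total output Q = 91 + 83 = 174.

174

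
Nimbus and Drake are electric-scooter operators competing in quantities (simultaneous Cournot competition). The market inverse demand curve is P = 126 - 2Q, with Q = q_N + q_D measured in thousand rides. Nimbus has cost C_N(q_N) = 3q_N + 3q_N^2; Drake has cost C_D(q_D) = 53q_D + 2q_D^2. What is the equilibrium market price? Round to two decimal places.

Nimbus's profit: π_N = (126 - 2Q)q_N - (3q_N + 3q_N²). Setting ∂π_N/∂q_N = 0: 123 - 10q_N - 2(q_D) = 0.
Drake's first-order condition: 73 - 8q_D - 2(q_N) = 0.
Best responses: q_N = (123 - 2q_D)/10, q_D = (73 - 2q_N)/8.
Solving the pair: q_N = 419/38, q_D = 121/19.
Total output Q = 661/38, so price P = 126 - 2·(661/38) = 1733/19.

91.21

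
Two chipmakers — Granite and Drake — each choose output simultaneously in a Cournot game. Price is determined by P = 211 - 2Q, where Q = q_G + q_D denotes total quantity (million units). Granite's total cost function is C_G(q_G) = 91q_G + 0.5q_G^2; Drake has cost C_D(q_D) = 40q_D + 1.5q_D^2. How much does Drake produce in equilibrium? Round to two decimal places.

Granite's profit: π_G = (211 - 2Q)q_G - (91q_G + (1/2)q_G²). Setting ∂π_G/∂q_G = 0: 120 - 5q_G - 2(q_D) = 0.
Drake's profit: π_D = (211 - 2Q)q_D - (40q_D + (3/2)q_D²). Setting ∂π_D/∂q_D = 0: 171 - 7q_D - 2(q_G) = 0.
So q_G = (120 - 2q_D)/5 and q_D = (171 - 2q_G)/7.
Solving the pair: q_G = 498/31, q_D = 615/31.

19.84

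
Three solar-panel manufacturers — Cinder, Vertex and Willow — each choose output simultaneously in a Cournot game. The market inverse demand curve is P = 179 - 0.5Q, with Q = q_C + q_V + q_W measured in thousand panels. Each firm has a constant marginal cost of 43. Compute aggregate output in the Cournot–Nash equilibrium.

A representative firm's profit is π_i = q_i(179 - 0.5Q) - 43q_i.
First-order condition (treating rivals' output as given): 136 - q_i - (1/2)·Σ_{j≠i} q_j = 0.
With identical firms every q_j equals q_i, so Σ_{j≠i} q_j = 2q_i and 136 = 2q_i, giving q_i = 68.
Total output Q = 68 + 68 + 68 = 204.

204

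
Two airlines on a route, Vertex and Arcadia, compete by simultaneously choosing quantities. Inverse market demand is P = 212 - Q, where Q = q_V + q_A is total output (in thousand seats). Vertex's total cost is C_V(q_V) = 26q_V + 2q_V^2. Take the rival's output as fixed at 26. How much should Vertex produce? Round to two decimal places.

26.67

With the rival's output fixed at 26, Vertex's profit is π_V = (212 - 26 - q_V)q_V - (26q_V + 2q_V²) = (186 - q_V)q_V - (26q_V + 2q_V²).
∂π_V/∂q_V = 160 - 6q_V = 0, so q_V = 80/3.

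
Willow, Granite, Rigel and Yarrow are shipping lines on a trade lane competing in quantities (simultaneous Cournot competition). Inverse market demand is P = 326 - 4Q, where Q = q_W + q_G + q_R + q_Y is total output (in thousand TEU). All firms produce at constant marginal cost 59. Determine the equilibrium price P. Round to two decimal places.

112.40

A representative firm's profit is π_i = q_i(326 - 4Q) - 59q_i.
First-order condition (treating rivals' output as given): 267 - 8q_i - 4·Σ_{j≠i} q_j = 0.
By symmetry each firm produces the same amount; substituting Σ_{j≠i} q_j = 3q_i yields q_i = 267/20.
Total output Q = 267/5, so price P = 326 - 4·(267/5) = 562/5.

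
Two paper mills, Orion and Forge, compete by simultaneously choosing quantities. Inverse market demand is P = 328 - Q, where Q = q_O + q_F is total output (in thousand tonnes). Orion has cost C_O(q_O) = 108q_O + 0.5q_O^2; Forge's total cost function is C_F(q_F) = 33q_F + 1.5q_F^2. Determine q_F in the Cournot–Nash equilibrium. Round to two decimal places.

47.50

Orion's profit: π_O = (328 - Q)q_O - (108q_O + (1/2)q_O²). Setting ∂π_O/∂q_O = 0: 220 - 3q_O - (q_F) = 0.
Forge's first-order condition: 295 - 5q_F - (q_O) = 0.
Best responses: q_O = (220 - q_F)/3, q_F = (295 - q_O)/5.
Substituting one into the other gives q_O = 115/2 and q_F = 95/2.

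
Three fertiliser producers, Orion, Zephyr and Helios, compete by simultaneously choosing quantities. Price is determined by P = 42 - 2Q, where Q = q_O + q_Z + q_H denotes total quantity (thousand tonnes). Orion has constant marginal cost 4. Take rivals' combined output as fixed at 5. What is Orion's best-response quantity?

With rivals' combined output fixed at 5, Orion's profit is π_O = (42 - 2·5 - 2q_O)q_O - (4q_O) = (32 - 2q_O)q_O - (4q_O).
∂π_O/∂q_O = 28 - 4q_O = 0, so q_O = 7.

7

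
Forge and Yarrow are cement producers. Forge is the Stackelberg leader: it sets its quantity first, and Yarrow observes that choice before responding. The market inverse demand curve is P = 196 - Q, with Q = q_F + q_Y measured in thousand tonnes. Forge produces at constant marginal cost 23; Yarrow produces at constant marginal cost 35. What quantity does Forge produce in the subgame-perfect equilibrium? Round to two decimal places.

92.50

Solve by backward induction. Given q_F, the follower Yarrow maximises π_Y = (196 - q_F - q_Y)q_Y - 35q_Y.
∂π_Y/∂q_Y = 161 - q_F - 2q_Y = 0 gives the reaction function q_Y = (161 - q_F)/2.
The leader anticipates this reaction. Substituting into P = 196 - Q gives P = 231/2 - (1/2)q_F, so π_F = (231/2 - (1/2)q_F)q_F - 23q_F.
The leader's first-order condition 185/2 - q_F = 0 yields q_F = 185/2.
Then q_Y = (161 - 185/2)/2 = 137/4.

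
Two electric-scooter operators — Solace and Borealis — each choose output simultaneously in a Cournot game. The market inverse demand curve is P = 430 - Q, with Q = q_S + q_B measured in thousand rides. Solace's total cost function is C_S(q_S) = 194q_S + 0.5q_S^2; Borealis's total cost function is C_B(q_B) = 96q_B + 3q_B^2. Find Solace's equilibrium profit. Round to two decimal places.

Solace's profit: π_S = (430 - Q)q_S - (194q_S + (1/2)q_S²). Setting ∂π_S/∂q_S = 0: 236 - 3q_S - (q_B) = 0.
Borealis's profit: π_B = (430 - Q)q_B - (96q_B + 3q_B²). Setting ∂π_B/∂q_B = 0: 334 - 8q_B - (q_S) = 0.
Best responses: q_S = (236 - q_B)/3, q_B = (334 - q_S)/8.
Solving the pair: q_S = 1554/23, q_B = 766/23.
Price P = 430 - 100.8696 = 329.1304.
Solace's profit: 329.1304·(1554/23) - 194·(1554/23) - (1/2)(1554/23)² = 6847.5879.

6847.59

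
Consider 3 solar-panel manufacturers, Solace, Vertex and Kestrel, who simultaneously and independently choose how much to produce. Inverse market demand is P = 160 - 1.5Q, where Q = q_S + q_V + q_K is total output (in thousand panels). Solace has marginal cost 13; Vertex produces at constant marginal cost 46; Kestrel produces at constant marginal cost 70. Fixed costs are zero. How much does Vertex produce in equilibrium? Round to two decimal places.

17.50

Solace's profit: π_S = (160 - 1.5Q)q_S - (13q_S). Setting ∂π_S/∂q_S = 0: 147 - 3q_S - (3/2)(q_V + q_K) = 0.
Vertex's profit: π_V = (160 - 1.5Q)q_V - (46q_V). Setting ∂π_V/∂q_V = 0: 114 - 3q_V - (3/2)(q_S + q_K) = 0.
Kestrel's profit: π_K = (160 - 1.5Q)q_K - (70q_K). Setting ∂π_K/∂q_K = 0: 90 - 3q_K - (3/2)(q_S + q_V) = 0.
Adding the 3 first-order conditions: 351 − 6Q = 0, so Q = 117/2.
Back-substituting: q_S = (147 − 351/4)/(3/2) = 79/2, q_V = (114 − 351/4)/(3/2) = 35/2, q_K = (90 − 351/4)/(3/2) = 3/2.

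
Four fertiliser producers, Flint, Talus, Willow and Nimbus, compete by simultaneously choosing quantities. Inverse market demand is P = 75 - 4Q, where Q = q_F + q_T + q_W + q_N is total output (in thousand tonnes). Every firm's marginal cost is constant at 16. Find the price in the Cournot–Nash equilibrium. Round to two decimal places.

Each firm earns π_i = (75 - 4Q)q_i - 16q_i.
First-order condition (treating rivals' output as given): 59 - 8q_i - 4·Σ_{j≠i} q_j = 0.
By symmetry each firm produces the same amount; substituting Σ_{j≠i} q_j = 3q_i yields q_i = 59/20.
Total output Q = 59/5, so price P = 75 - 4·(59/5) = 139/5.

27.80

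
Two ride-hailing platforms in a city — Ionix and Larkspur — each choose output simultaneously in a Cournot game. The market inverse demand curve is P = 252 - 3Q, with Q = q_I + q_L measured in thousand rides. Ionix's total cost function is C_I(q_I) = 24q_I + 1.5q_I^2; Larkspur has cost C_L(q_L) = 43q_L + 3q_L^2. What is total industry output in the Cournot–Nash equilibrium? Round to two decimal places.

33.39

Ionix's profit: π_I = (252 - 3Q)q_I - (24q_I + (3/2)q_I²). Setting ∂π_I/∂q_I = 0: 228 - 9q_I - 3(q_L) = 0.
Larkspur's first-order condition: 209 - 12q_L - 3(q_I) = 0.
Rearranging gives the reaction functions q_I = (228 - 3q_L)/9 and q_L = (209 - 3q_I)/12.
Solving the pair: q_I = 703/33, q_L = 133/11.
Total output Q = 703/33 + 133/11 = 1102/33.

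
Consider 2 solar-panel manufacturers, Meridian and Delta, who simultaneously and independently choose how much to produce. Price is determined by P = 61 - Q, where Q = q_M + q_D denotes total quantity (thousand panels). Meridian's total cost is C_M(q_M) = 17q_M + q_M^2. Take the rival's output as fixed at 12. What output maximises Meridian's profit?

With the rival's output fixed at 12, Meridian's profit is π_M = (61 - 12 - q_M)q_M - (17q_M + q_M²) = (49 - q_M)q_M - (17q_M + q_M²).
∂π_M/∂q_M = 32 - 4q_M = 0, so q_M = 8.

8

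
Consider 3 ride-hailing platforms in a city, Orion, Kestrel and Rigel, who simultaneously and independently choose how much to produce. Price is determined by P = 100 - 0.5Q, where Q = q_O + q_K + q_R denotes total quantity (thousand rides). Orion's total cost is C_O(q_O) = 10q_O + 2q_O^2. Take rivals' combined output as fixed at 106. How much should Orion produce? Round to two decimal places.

7.40

With rivals' combined output fixed at 106, Orion's profit is π_O = (100 - (1/2)·106 - (1/2)q_O)q_O - (10q_O + 2q_O²) = (47 - (1/2)q_O)q_O - (10q_O + 2q_O²).
∂π_O/∂q_O = 37 - 5q_O = 0, so q_O = 37/5.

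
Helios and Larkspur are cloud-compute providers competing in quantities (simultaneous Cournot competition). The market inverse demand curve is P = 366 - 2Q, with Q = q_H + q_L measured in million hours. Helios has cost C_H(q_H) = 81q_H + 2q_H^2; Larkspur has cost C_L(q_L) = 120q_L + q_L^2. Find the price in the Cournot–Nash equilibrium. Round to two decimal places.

247.09

Helios's profit: π_H = (366 - 2Q)q_H - (81q_H + 2q_H²). Setting ∂π_H/∂q_H = 0: 285 - 8q_H - 2(q_L) = 0.
Larkspur's profit: π_L = (366 - 2Q)q_L - (120q_L + q_L²). Setting ∂π_L/∂q_L = 0: 246 - 6q_L - 2(q_H) = 0.
Rearranging gives the reaction functions q_H = (285 - 2q_L)/8 and q_L = (246 - 2q_H)/6.
Solving the pair: q_H = 609/22, q_L = 699/22.
Total output Q = 654/11, so price P = 366 - 2·(654/11) = 247.0909.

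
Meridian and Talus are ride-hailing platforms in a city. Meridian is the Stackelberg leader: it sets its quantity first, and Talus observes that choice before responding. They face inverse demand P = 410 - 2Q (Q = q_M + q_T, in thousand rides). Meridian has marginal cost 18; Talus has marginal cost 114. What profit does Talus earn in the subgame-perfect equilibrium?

The follower Talus best-responds to any q_M: π_T = (410 - 2Q)q_T - 114q_T.
∂π_T/∂q_T = 296 - 2q_M - 4q_T = 0 gives the reaction function q_T = (296 - 2q_M)/4.
The leader anticipates this reaction. Substituting into P = 410 - 2Q gives P = 262 - q_M, so π_M = (262 - q_M)q_M - 18q_M.
Leader FOC: 244 - 2q_M = 0, so q_M = 122.
Then q_T = (296 - 2·122)/4 = 13.
Price P = 410 - 2·135 = 140.
Talus's profit: (140 - 114)·13 = 338.

338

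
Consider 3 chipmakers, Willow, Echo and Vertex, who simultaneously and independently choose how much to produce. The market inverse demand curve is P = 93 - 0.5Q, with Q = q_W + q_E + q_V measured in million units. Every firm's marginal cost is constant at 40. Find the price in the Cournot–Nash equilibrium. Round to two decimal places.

Each firm earns π_i = (93 - 0.5Q)q_i - 40q_i.
Setting ∂π_i/∂q_i = 0 with rivals' quantities fixed: 53 - q_i - (1/2)·Σ_{j≠i} q_j = 0.
With identical firms every q_j equals q_i, so Σ_{j≠i} q_j = 2q_i and 53 = 2q_i, giving q_i = 53/2.
Total output Q = 159/2, so price P = 93 - (1/2)·(159/2) = 213/4.

53.25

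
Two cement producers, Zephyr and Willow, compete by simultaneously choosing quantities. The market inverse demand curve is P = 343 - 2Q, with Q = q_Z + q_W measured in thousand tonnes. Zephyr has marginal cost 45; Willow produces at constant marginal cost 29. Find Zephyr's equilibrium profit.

Zephyr's profit: π_Z = (343 - 2Q)q_Z - (45q_Z). Setting ∂π_Z/∂q_Z = 0: 298 - 4q_Z - 2(q_W) = 0.
Willow's profit: π_W = (343 - 2Q)q_W - (29q_W). Setting ∂π_W/∂q_W = 0: 314 - 4q_W - 2(q_Z) = 0.
So q_Z = (298 - 2q_W)/4 and q_W = (314 - 2q_Z)/4.
Substituting one into the other gives q_Z = 47 and q_W = 55.
Price P = 343 - 2·102 = 139.
Zephyr's profit: (139 - 45)·47 = 4418.

4418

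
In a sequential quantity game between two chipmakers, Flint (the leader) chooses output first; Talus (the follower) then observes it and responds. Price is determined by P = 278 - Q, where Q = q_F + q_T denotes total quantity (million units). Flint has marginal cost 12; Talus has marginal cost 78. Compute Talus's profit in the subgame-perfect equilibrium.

289

Solve by backward induction. Given q_F, the follower Talus maximises π_T = (278 - q_F - q_T)q_T - 78q_T.
Setting the follower's marginal profit to zero, 200 - q_F - 2q_T = 0, i.e. q_T = (200 - q_F)/2.
Flint substitutes q_T(q_F) into its own profit: π_F = q_F(278 - q_F - (200 - q_F)/2) - 12q_F = (178 - (1/2)q_F)q_F - 12q_F.
Maximising: ∂π_F/∂q_F = 166 - q_F = 0, giving q_F = 166.
Then q_T = (200 - 166)/2 = 17.
Price P = 278 - 183 = 95.
Talus's profit: (95 - 78)·17 = 289.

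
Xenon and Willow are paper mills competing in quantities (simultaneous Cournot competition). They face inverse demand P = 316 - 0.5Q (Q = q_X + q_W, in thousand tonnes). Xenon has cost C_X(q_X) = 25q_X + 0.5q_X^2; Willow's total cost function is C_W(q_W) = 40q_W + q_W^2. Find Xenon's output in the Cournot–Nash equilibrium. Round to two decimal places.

Xenon's profit: π_X = (316 - 0.5Q)q_X - (25q_X + (1/2)q_X²). Setting ∂π_X/∂q_X = 0: 291 - 2q_X - (1/2)(q_W) = 0.
Willow's first-order condition: 276 - 3q_W - (1/2)(q_X) = 0.
Best responses: q_X = (291 - (1/2)q_W)/2, q_W = (276 - (1/2)q_X)/3.
Solving the pair: q_X = 127.8261, q_W = 1626/23.

127.83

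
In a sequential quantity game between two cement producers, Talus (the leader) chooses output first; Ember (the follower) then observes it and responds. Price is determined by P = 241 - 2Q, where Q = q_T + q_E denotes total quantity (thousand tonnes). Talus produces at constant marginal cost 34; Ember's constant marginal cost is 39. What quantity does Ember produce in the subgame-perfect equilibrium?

24

The follower Ember best-responds to any q_T: π_E = (241 - 2Q)q_E - 39q_E.
Setting the follower's marginal profit to zero, 202 - 2q_T - 4q_E = 0, i.e. q_E = (202 - 2q_T)/4.
The leader anticipates this reaction. Substituting into P = 241 - 2Q gives P = 140 - q_T, so π_T = (140 - q_T)q_T - 34q_T.
Maximising: ∂π_T/∂q_T = 106 - 2q_T = 0, giving q_T = 53.
Then q_E = (202 - 2·53)/4 = 24.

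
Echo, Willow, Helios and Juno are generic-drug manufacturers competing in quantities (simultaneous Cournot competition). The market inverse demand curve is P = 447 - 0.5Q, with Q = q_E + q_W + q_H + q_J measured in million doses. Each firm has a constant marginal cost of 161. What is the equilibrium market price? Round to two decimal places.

218.20

Each firm earns π_i = (447 - 0.5Q)q_i - 161q_i.
Setting ∂π_i/∂q_i = 0 with rivals' quantities fixed: 286 - q_i - (1/2)·Σ_{j≠i} q_j = 0.
With identical firms every q_j equals q_i, so Σ_{j≠i} q_j = 3q_i and 286 = (5/2)q_i, giving q_i = 572/5.
Total output Q = 457.6000, so price P = 447 - (1/2)·457.6000 = 1091/5.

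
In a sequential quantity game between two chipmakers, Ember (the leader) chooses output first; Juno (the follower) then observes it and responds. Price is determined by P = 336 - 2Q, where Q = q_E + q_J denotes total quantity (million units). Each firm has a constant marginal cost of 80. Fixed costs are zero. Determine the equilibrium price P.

144

The follower Juno best-responds to any q_E: π_J = (336 - 2Q)q_J - 80q_J.
Setting the follower's marginal profit to zero, 256 - 2q_E - 4q_J = 0, i.e. q_J = (256 - 2q_E)/4.
Ember substitutes q_J(q_E) into its own profit: π_E = q_E(336 - 2q_E - (256 - 2q_E)/2) - 80q_E = (208 - q_E)q_E - 80q_E.
Leader FOC: 128 - 2q_E = 0, so q_E = 64.
Then q_J = (256 - 2·64)/4 = 32.
Total output Q = 96, so price P = 336 - 2·96 = 144.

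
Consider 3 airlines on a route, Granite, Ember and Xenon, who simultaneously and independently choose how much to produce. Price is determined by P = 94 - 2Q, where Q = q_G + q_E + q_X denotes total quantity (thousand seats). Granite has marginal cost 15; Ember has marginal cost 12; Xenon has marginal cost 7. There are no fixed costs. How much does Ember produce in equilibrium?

10

Granite's profit: π_G = (94 - 2Q)q_G - (15q_G). Setting ∂π_G/∂q_G = 0: 79 - 4q_G - 2(q_E + q_X) = 0.
Ember's profit: π_E = (94 - 2Q)q_E - (12q_E). Setting ∂π_E/∂q_E = 0: 82 - 4q_E - 2(q_G + q_X) = 0.
Xenon's profit: π_X = (94 - 2Q)q_X - (7q_X). Setting ∂π_X/∂q_X = 0: 87 - 4q_X - 2(q_G + q_E) = 0.
Adding the 3 conditions: 248 − 4Q − 4Q = 0, i.e. Q = 31.
Back-substituting: q_G = (79 − 62)/2 = 17/2, q_E = (82 − 62)/2 = 10, q_X = (87 − 62)/2 = 25/2.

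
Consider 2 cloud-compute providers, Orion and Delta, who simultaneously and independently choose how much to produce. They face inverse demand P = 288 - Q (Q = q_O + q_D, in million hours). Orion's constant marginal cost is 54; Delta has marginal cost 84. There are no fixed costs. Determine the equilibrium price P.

Orion's profit: π_O = (288 - Q)q_O - (54q_O). Setting ∂π_O/∂q_O = 0: 234 - 2q_O - (q_D) = 0.
Delta's first-order condition: 204 - 2q_D - (q_O) = 0.
Rearranging gives the reaction functions q_O = (234 - q_D)/2 and q_D = (204 - q_O)/2.
Solving the pair: q_O = 88, q_D = 58.
Total output Q = 146, so price P = 288 - 146 = 142.

142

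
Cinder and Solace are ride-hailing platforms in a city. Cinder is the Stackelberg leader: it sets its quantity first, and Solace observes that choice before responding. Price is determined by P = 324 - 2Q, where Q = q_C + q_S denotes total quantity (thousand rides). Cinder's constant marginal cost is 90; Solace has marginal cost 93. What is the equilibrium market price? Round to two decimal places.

149.25

The follower Solace best-responds to any q_C: π_S = (324 - 2Q)q_S - 93q_S.
∂π_S/∂q_S = 231 - 2q_C - 4q_S = 0 gives the reaction function q_S = (231 - 2q_C)/4.
The leader anticipates this reaction. Substituting into P = 324 - 2Q gives P = 417/2 - q_C, so π_C = (417/2 - q_C)q_C - 90q_C.
The leader's first-order condition 237/2 - 2q_C = 0 yields q_C = 237/4.
Then q_S = (231 - 2·(237/4))/4 = 225/8.
Total output Q = 699/8, so price P = 324 - 2·(699/8) = 597/4.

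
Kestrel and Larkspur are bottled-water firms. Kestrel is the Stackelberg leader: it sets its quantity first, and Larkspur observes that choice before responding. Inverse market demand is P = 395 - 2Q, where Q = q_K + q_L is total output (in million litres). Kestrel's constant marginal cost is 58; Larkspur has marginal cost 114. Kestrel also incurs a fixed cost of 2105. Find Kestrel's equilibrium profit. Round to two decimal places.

Solve by backward induction. Given q_K, the follower Larkspur maximises π_L = (395 - 2q_K - 2q_L)q_L - 114q_L.
∂π_L/∂q_L = 281 - 2q_K - 4q_L = 0 gives the reaction function q_L = (281 - 2q_K)/4.
Kestrel substitutes q_L(q_K) into its own profit: π_K = q_K(395 - 2q_K - (281 - 2q_K)/2) - 58q_K = (509/2 - q_K)q_K - 58q_K.
The leader's first-order condition 393/2 - 2q_K = 0 yields q_K = 393/4.
Then q_L = (281 - 2·(393/4))/4 = 169/8.
Price P = 395 - 2·(955/8) = 625/4.
Kestrel's profit: (625/4 - 58)·(393/4) - 2105 = 7548.0625.

7548.06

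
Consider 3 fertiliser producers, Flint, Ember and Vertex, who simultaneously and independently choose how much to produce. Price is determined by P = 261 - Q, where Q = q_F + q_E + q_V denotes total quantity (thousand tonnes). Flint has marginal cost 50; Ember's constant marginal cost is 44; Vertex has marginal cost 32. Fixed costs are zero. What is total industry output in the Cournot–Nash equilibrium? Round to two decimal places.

164.25

Flint's profit: π_F = (261 - Q)q_F - (50q_F). Setting ∂π_F/∂q_F = 0: 211 - 2q_F - (q_E + q_V) = 0.
Ember's first-order condition: 217 - 2q_E - (q_F + q_V) = 0.
Vertex's profit: π_V = (261 - Q)q_V - (32q_V). Setting ∂π_V/∂q_V = 0: 229 - 2q_V - (q_F + q_E) = 0.
Adding the 3 first-order conditions: 657 − 4Q = 0, so Q = 657/4.
Back-substituting: q_F = (211 − 657/4) = 187/4, q_E = (217 − 657/4) = 211/4, q_V = (229 − 657/4) = 259/4.
Total output Q = 187/4 + 211/4 + 259/4 = 657/4.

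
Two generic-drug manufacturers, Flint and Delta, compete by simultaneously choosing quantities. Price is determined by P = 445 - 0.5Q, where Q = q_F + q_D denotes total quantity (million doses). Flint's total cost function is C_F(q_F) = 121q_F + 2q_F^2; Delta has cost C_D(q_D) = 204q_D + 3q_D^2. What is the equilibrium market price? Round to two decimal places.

Flint's profit: π_F = (445 - 0.5Q)q_F - (121q_F + 2q_F²). Setting ∂π_F/∂q_F = 0: 324 - 5q_F - (1/2)(q_D) = 0.
Delta's first-order condition: 241 - 7q_D - (1/2)(q_F) = 0.
So q_F = (324 - (1/2)q_D)/5 and q_D = (241 - (1/2)q_F)/7.
Solving the pair: q_F = 61.7986, q_D = 30.0144.
Total output Q = 91.8129, so price P = 445 - (1/2)·91.8129 = 399.0935.

399.09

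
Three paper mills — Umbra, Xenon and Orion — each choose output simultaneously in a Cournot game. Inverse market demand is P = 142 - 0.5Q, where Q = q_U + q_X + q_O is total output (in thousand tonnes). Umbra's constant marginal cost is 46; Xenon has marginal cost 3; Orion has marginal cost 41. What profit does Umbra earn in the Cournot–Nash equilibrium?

Umbra's profit: π_U = (142 - 0.5Q)q_U - (46q_U). Setting ∂π_U/∂q_U = 0: 96 - q_U - (1/2)(q_X + q_O) = 0.
Xenon's first-order condition: 139 - q_X - (1/2)(q_U + q_O) = 0.
Orion's first-order condition: 101 - q_O - (1/2)(q_U + q_X) = 0.
Summing all 3 equations gives 336 − 2Q = 0, hence Q = 168.
Back-substituting: q_U = (96 − 84)/(1/2) = 24, q_X = (139 − 84)/(1/2) = 110, q_O = (101 − 84)/(1/2) = 34.
Price P = 142 - (1/2)·168 = 58.
Umbra's profit: (58 - 46)·24 = 288.

288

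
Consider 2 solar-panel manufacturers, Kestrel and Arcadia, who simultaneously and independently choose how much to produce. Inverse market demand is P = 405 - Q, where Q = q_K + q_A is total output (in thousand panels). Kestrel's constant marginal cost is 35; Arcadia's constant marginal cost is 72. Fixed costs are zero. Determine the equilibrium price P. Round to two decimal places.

170.67

Kestrel's profit: π_K = (405 - Q)q_K - (35q_K). Setting ∂π_K/∂q_K = 0: 370 - 2q_K - (q_A) = 0.
Arcadia's first-order condition: 333 - 2q_A - (q_K) = 0.
Rearranging gives the reaction functions q_K = (370 - q_A)/2 and q_A = (333 - q_K)/2.
Solving the pair: q_K = 407/3, q_A = 296/3.
Total output Q = 703/3, so price P = 405 - 703/3 = 512/3.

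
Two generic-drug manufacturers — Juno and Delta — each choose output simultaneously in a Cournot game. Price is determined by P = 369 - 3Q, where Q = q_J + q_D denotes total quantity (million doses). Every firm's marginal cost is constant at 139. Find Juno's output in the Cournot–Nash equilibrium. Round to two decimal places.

25.56

Each firm earns π_i = (369 - 3Q)q_i - 139q_i.
First-order condition (treating rivals' output as given): 230 - 6q_i - 3q_j = 0.
With identical firms every q_j equals q_i, so q_j = q_i and 230 = 9q_i, giving q_i = 230/9.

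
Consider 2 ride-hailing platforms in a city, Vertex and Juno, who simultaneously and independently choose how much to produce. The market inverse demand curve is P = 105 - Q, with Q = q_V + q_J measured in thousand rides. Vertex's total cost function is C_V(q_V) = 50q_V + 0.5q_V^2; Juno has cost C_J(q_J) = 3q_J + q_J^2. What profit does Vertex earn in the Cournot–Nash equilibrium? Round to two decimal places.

Vertex's profit: π_V = (105 - Q)q_V - (50q_V + (1/2)q_V²). Setting ∂π_V/∂q_V = 0: 55 - 3q_V - (q_J) = 0.
Juno's first-order condition: 102 - 4q_J - (q_V) = 0.
Best responses: q_V = (55 - q_J)/3, q_J = (102 - q_V)/4.
Solving the pair: q_V = 118/11, q_J = 251/11.
Price P = 105 - 369/11 = 786/11.
Vertex's profit: (786/11)·(118/11) - 50·(118/11) - (1/2)(118/11)² = 172.6116.

172.61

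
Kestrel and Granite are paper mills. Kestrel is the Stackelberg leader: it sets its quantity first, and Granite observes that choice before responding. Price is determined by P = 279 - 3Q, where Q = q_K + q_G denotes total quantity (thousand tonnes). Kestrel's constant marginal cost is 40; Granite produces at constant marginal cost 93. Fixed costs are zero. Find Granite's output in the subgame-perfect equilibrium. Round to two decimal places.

6.67

The follower Granite best-responds to any q_K: π_G = (279 - 3Q)q_G - 93q_G.
∂π_G/∂q_G = 186 - 3q_K - 6q_G = 0 gives the reaction function q_G = (186 - 3q_K)/6.
The leader anticipates this reaction. Substituting into P = 279 - 3Q gives P = 186 - (3/2)q_K, so π_K = (186 - (3/2)q_K)q_K - 40q_K.
Maximising: ∂π_K/∂q_K = 146 - 3q_K = 0, giving q_K = 146/3.
Then q_G = (186 - 3·(146/3))/6 = 20/3.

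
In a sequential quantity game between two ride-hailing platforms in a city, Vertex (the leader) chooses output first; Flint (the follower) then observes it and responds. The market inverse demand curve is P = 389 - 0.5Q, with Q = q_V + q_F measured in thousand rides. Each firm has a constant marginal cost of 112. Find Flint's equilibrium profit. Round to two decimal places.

9591.13

The follower Flint best-responds to any q_V: π_F = (389 - 0.5Q)q_F - 112q_F.
∂π_F/∂q_F = 277 - (1/2)q_V - q_F = 0 gives the reaction function q_F = (277 - (1/2)q_V).
The leader anticipates this reaction. Substituting into P = 389 - 0.5Q gives P = 501/2 - (1/4)q_V, so π_V = (501/2 - (1/4)q_V)q_V - 112q_V.
The leader's first-order condition 277/2 - (1/2)q_V = 0 yields q_V = 277.
Then q_F = (277 - (1/2)·277) = 277/2.
Price P = 389 - (1/2)·(831/2) = 725/4.
Flint's profit: (725/4 - 112)·(277/2) = 9591.1250.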